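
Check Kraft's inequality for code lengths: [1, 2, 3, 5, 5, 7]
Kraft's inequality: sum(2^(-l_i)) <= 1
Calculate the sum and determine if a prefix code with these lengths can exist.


Sum = 2^(-1) + 2^(-2) + 2^(-3) + 2^(-5) + 2^(-5) + 2^(-7)
    = 0.5 + 0.25 + 0.125 + 0.03125 + 0.03125 + 0.0078125
    = 121/128 = 0.9453125
Since 0.9453125 <= 1, Kraft's inequality IS satisfied.
A prefix code with these lengths CAN exist.

Kraft sum = 0.9453125. Satisfied.


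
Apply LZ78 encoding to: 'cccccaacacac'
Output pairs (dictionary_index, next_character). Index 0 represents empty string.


LZ78 encoding steps:
Dictionary: {0: ''}
Step 1: w='' (idx 0), next='c' -> output (0, 'c'), add 'c' as idx 1
Step 2: w='c' (idx 1), next='c' -> output (1, 'c'), add 'cc' as idx 2
Step 3: w='cc' (idx 2), next='a' -> output (2, 'a'), add 'cca' as idx 3
Step 4: w='' (idx 0), next='a' -> output (0, 'a'), add 'a' as idx 4
Step 5: w='c' (idx 1), next='a' -> output (1, 'a'), add 'ca' as idx 5
Step 6: w='ca' (idx 5), next='c' -> output (5, 'c'), add 'cac' as idx 6


Encoded: [(0, 'c'), (1, 'c'), (2, 'a'), (0, 'a'), (1, 'a'), (5, 'c')]


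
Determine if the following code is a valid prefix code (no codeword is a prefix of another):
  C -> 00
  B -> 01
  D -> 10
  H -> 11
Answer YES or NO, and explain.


Checking each pair (does one codeword prefix another?):
  C='00' vs B='01': no prefix
  C='00' vs D='10': no prefix
  C='00' vs H='11': no prefix
  B='01' vs C='00': no prefix
  B='01' vs D='10': no prefix
  B='01' vs H='11': no prefix
  D='10' vs C='00': no prefix
  D='10' vs B='01': no prefix
  D='10' vs H='11': no prefix
  H='11' vs C='00': no prefix
  H='11' vs B='01': no prefix
  H='11' vs D='10': no prefix
No violation found over all pairs.

YES -- this is a valid prefix code. No codeword is a prefix of any other codeword.


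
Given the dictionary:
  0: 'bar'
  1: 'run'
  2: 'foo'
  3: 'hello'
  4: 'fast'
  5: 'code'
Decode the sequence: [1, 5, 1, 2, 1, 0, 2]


Look up each index in the dictionary:
  1 -> 'run'
  5 -> 'code'
  1 -> 'run'
  2 -> 'foo'
  1 -> 'run'
  0 -> 'bar'
  2 -> 'foo'

Decoded: "run code run foo run bar foo"


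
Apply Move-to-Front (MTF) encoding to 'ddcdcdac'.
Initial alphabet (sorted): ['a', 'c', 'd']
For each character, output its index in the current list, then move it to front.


MTF encoding:
'd': index 2 in ['a', 'c', 'd'] -> ['d', 'a', 'c']
'd': index 0 in ['d', 'a', 'c'] -> ['d', 'a', 'c']
'c': index 2 in ['d', 'a', 'c'] -> ['c', 'd', 'a']
'd': index 1 in ['c', 'd', 'a'] -> ['d', 'c', 'a']
'c': index 1 in ['d', 'c', 'a'] -> ['c', 'd', 'a']
'd': index 1 in ['c', 'd', 'a'] -> ['d', 'c', 'a']
'a': index 2 in ['d', 'c', 'a'] -> ['a', 'd', 'c']
'c': index 2 in ['a', 'd', 'c'] -> ['c', 'a', 'd']


Output: [2, 0, 2, 1, 1, 1, 2, 2]


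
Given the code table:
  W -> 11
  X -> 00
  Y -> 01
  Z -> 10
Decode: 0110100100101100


Decoding:
01 -> Y
10 -> Z
10 -> Z
01 -> Y
00 -> X
10 -> Z
11 -> W
00 -> X


Result: YZZYXZWX


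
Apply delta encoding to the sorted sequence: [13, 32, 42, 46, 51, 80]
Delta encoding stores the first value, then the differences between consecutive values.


First value: 13
Deltas:
  32 - 13 = 19
  42 - 32 = 10
  46 - 42 = 4
  51 - 46 = 5
  80 - 51 = 29


Delta encoded: [13, 19, 10, 4, 5, 29]


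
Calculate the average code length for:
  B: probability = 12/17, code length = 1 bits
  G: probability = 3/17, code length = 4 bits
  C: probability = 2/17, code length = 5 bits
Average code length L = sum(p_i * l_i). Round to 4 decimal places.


Weighted contributions p_i * l_i:
  B: (12/17) * 1 = 12/17
  G: (3/17) * 4 = 12/17
  C: (2/17) * 5 = 10/17
Sum = (12 + 12 + 10)/17 = 34/17

L = 34/17 = 2.0000 bits/symbol


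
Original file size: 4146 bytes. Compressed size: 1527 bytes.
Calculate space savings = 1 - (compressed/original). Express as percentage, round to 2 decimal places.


ratio = compressed/original = 1527/4146 = 0.368307
savings = 1 - ratio = 1 - 0.368307 = 0.631693
as a percentage: 0.631693 * 100 = 63.17%

Space savings = 1 - 1527/4146 = 63.17%


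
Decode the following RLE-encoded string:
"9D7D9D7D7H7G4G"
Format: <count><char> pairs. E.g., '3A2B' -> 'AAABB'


Expanding each <count><char> pair:
  9D -> 'DDDDDDDDD'
  7D -> 'DDDDDDD'
  9D -> 'DDDDDDDDD'
  7D -> 'DDDDDDD'
  7H -> 'HHHHHHH'
  7G -> 'GGGGGGG'
  4G -> 'GGGG'

Decoded = DDDDDDDDDDDDDDDDDDDDDDDDDDDDDDDDHHHHHHHGGGGGGGGGGG


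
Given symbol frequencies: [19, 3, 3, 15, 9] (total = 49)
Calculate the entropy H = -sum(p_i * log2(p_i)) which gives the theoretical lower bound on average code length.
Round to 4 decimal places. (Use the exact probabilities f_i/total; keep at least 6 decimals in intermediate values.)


Per-symbol terms -p_i * log2(p_i) with p_i = f_i/49:
  p = 19/49 = 0.387755: log2(p) = -1.366782, -p*log2(p) = 0.529977
  p = 3/49 = 0.061224: log2(p) = -4.029747, -p*log2(p) = 0.246719
  p = 3/49 = 0.061224: log2(p) = -4.029747, -p*log2(p) = 0.246719
  p = 15/49 = 0.306122: log2(p) = -1.707819, -p*log2(p) = 0.522802
  p = 9/49 = 0.183673: log2(p) = -2.444785, -p*log2(p) = 0.449042
H = 0.529977 + 0.246719 + 0.246719 + 0.522802 + 0.449042 = 1.995259

H = 1.9953 bits/symbol


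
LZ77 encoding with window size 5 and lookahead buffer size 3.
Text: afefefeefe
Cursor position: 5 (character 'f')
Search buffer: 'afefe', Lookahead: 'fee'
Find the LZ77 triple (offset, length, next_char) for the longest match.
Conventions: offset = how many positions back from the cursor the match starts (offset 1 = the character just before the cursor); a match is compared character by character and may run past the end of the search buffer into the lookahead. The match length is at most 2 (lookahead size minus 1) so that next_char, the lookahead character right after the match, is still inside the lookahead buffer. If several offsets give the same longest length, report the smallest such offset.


Try each offset into the search buffer:
  offset=1 (pos 4, char 'e'): match length 0
  offset=2 (pos 3, char 'f'): match length 2
  offset=3 (pos 2, char 'e'): match length 0
  offset=4 (pos 1, char 'f'): match length 2
  offset=5 (pos 0, char 'a'): match length 0
Longest match has length 2, found at offsets 2, 4; take the smallest, offset 2.
next_char = character at position 5 + 2 = 7 -> 'e'

Best match: offset=2, length=2 (matching 'fe' starting at position 3)
LZ77 triple: (2, 2, 'e')


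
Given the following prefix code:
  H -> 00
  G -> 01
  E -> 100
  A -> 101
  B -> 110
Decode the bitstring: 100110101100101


Decoding step by step:
Bits 100 -> E
Bits 110 -> B
Bits 101 -> A
Bits 100 -> E
Bits 101 -> A


Decoded message: EBAEA


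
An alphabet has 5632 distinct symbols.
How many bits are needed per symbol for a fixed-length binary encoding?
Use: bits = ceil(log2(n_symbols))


log2(5632) = 12.4594
Bracket: 2^12 = 4096 < 5632 <= 2^13 = 8192
So ceil(log2(5632)) = 13

bits = ceil(log2(5632)) = ceil(12.4594) = 13 bits


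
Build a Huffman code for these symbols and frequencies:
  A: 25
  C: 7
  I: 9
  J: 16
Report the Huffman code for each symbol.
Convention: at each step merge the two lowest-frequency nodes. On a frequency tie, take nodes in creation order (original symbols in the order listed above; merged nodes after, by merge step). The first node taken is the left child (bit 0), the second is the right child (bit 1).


Huffman tree construction:
Step 1: Merge C(7) + I(9) = 16
Step 2: Merge J(16) + (C+I)(16) = 32
Step 3: Merge A(25) + (J+(C+I))(32) = 57
Read each symbol's code off the tree from the root (left child = 0, right child = 1).

Codes:
  A: 0 (length 1)
  C: 110 (length 3)
  I: 111 (length 3)
  J: 10 (length 2)
Average code length: 105/57 = 1.8421 bits/symbol


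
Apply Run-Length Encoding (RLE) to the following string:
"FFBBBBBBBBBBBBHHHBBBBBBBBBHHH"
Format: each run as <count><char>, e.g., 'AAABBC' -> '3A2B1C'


Scanning runs left to right:
  i=0: run of 'F' x 2 -> '2F'
  i=2: run of 'B' x 12 -> '12B'
  i=14: run of 'H' x 3 -> '3H'
  i=17: run of 'B' x 9 -> '9B'
  i=26: run of 'H' x 3 -> '3H'

RLE = 2F12B3H9B3H


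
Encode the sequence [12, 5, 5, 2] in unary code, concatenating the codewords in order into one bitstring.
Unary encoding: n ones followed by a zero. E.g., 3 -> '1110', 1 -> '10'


Encode each number as n ones followed by a terminating 0:
  12 -> 1111111111110 (13 bits)
  5 -> 111110 (6 bits)
  5 -> 111110 (6 bits)
  2 -> 110 (3 bits)
Total length = 13 + 6 + 6 + 3 = 28 bits.

Unary([12, 5, 5, 2]) = 1111111111110111110111110110 (28 bits)


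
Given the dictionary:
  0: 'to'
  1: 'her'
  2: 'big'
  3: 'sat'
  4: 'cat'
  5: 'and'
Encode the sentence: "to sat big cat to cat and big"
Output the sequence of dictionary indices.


Look up each word in the dictionary:
  'to' -> 0
  'sat' -> 3
  'big' -> 2
  'cat' -> 4
  'to' -> 0
  'cat' -> 4
  'and' -> 5
  'big' -> 2

Encoded: [0, 3, 2, 4, 0, 4, 5, 2]


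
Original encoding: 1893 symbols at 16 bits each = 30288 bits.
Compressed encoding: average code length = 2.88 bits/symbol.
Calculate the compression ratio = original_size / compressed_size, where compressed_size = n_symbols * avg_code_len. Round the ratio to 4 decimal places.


original_size = n_symbols * orig_bits = 1893 * 16 = 30288 bits
compressed_size = n_symbols * avg_code_len = 1893 * 2.88 = 5451.84 bits
ratio = original_size / compressed_size = 30288 / 5451.84 = 5.5556

Compression ratio = 5.5556


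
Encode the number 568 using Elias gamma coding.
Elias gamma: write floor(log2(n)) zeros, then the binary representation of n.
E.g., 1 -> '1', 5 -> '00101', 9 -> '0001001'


num_bits = floor(log2(568)) + 1 = 10
leading_zeros = num_bits - 1 = 9
binary(568) = 1000111000

Elias gamma(568) = '000000000' + '1000111000' = 0000000001000111000 (19 bits)


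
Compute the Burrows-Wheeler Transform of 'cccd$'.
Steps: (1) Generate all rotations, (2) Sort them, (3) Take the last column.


Rotations (sorted):
  0: $cccd -> last char: d
  1: cccd$ -> last char: $
  2: ccd$c -> last char: c
  3: cd$cc -> last char: c
  4: d$ccc -> last char: c


BWT = d$ccc


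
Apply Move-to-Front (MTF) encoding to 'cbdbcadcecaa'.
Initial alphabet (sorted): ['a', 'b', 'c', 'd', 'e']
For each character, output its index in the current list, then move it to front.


MTF encoding:
'c': index 2 in ['a', 'b', 'c', 'd', 'e'] -> ['c', 'a', 'b', 'd', 'e']
'b': index 2 in ['c', 'a', 'b', 'd', 'e'] -> ['b', 'c', 'a', 'd', 'e']
'd': index 3 in ['b', 'c', 'a', 'd', 'e'] -> ['d', 'b', 'c', 'a', 'e']
'b': index 1 in ['d', 'b', 'c', 'a', 'e'] -> ['b', 'd', 'c', 'a', 'e']
'c': index 2 in ['b', 'd', 'c', 'a', 'e'] -> ['c', 'b', 'd', 'a', 'e']
'a': index 3 in ['c', 'b', 'd', 'a', 'e'] -> ['a', 'c', 'b', 'd', 'e']
'd': index 3 in ['a', 'c', 'b', 'd', 'e'] -> ['d', 'a', 'c', 'b', 'e']
'c': index 2 in ['d', 'a', 'c', 'b', 'e'] -> ['c', 'd', 'a', 'b', 'e']
'e': index 4 in ['c', 'd', 'a', 'b', 'e'] -> ['e', 'c', 'd', 'a', 'b']
'c': index 1 in ['e', 'c', 'd', 'a', 'b'] -> ['c', 'e', 'd', 'a', 'b']
'a': index 3 in ['c', 'e', 'd', 'a', 'b'] -> ['a', 'c', 'e', 'd', 'b']
'a': index 0 in ['a', 'c', 'e', 'd', 'b'] -> ['a', 'c', 'e', 'd', 'b']


Output: [2, 2, 3, 1, 2, 3, 3, 2, 4, 1, 3, 0]


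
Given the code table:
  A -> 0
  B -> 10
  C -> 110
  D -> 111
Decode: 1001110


Decoding:
10 -> B
0 -> A
111 -> D
0 -> A


Result: BADA


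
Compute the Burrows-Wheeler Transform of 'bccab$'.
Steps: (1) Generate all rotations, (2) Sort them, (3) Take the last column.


Rotations (sorted):
  0: $bccab -> last char: b
  1: ab$bcc -> last char: c
  2: b$bcca -> last char: a
  3: bccab$ -> last char: $
  4: cab$bc -> last char: c
  5: ccab$b -> last char: b


BWT = bca$cb


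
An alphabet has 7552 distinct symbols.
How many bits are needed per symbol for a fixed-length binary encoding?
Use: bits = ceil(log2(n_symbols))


log2(7552) = 12.8826
Bracket: 2^12 = 4096 < 7552 <= 2^13 = 8192
So ceil(log2(7552)) = 13

bits = ceil(log2(7552)) = ceil(12.8826) = 13 bits


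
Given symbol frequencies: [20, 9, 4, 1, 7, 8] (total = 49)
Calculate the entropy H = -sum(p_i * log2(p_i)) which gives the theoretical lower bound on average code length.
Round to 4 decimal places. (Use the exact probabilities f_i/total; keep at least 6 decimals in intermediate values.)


Per-symbol terms -p_i * log2(p_i) with p_i = f_i/49:
  p = 20/49 = 0.408163: log2(p) = -1.292782, -p*log2(p) = 0.527666
  p = 9/49 = 0.183673: log2(p) = -2.444785, -p*log2(p) = 0.449042
  p = 4/49 = 0.081633: log2(p) = -3.614710, -p*log2(p) = 0.295078
  p = 1/49 = 0.020408: log2(p) = -5.614710, -p*log2(p) = 0.114586
  p = 7/49 = 0.142857: log2(p) = -2.807355, -p*log2(p) = 0.401051
  p = 8/49 = 0.163265: log2(p) = -2.614710, -p*log2(p) = 0.426891
H = 0.527666 + 0.449042 + 0.295078 + 0.114586 + 0.401051 + 0.426891 = 2.214314

H = 2.2143 bits/symbol


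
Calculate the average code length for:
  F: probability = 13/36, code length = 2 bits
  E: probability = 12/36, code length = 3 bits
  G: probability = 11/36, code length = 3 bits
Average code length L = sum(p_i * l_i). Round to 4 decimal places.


Weighted contributions p_i * l_i:
  F: (13/36) * 2 = 26/36
  E: (12/36) * 3 = 36/36
  G: (11/36) * 3 = 33/36
Sum = (26 + 36 + 33)/36 = 95/36

L = 95/36 = 2.6389 bits/symbol


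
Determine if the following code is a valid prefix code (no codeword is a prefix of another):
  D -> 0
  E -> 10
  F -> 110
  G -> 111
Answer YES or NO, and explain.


Checking each pair (does one codeword prefix another?):
  D='0' vs E='10': no prefix
  D='0' vs F='110': no prefix
  D='0' vs G='111': no prefix
  E='10' vs D='0': no prefix
  E='10' vs F='110': no prefix
  E='10' vs G='111': no prefix
  F='110' vs D='0': no prefix
  F='110' vs E='10': no prefix
  F='110' vs G='111': no prefix
  G='111' vs D='0': no prefix
  G='111' vs E='10': no prefix
  G='111' vs F='110': no prefix
No violation found over all pairs.

YES -- this is a valid prefix code. No codeword is a prefix of any other codeword.


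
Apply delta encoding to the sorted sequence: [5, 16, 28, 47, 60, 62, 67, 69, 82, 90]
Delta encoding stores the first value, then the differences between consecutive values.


First value: 5
Deltas:
  16 - 5 = 11
  28 - 16 = 12
  47 - 28 = 19
  60 - 47 = 13
  62 - 60 = 2
  67 - 62 = 5
  69 - 67 = 2
  82 - 69 = 13
  90 - 82 = 8


Delta encoded: [5, 11, 12, 19, 13, 2, 5, 2, 13, 8]


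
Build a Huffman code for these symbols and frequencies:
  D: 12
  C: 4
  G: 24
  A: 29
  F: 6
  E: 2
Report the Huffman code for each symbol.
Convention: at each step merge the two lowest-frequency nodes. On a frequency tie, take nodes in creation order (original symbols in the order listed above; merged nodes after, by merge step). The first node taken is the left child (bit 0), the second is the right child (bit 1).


Huffman tree construction:
Step 1: Merge E(2) + C(4) = 6
Step 2: Merge F(6) + (E+C)(6) = 12
Step 3: Merge D(12) + (F+(E+C))(12) = 24
Step 4: Merge G(24) + (D+(F+(E+C)))(24) = 48
Step 5: Merge A(29) + (G+(D+(F+(E+C))))(48) = 77
Read each symbol's code off the tree from the root (left child = 0, right child = 1).

Codes:
  D: 110 (length 3)
  C: 11111 (length 5)
  G: 10 (length 2)
  A: 0 (length 1)
  F: 1110 (length 4)
  E: 11110 (length 5)
Average code length: 167/77 = 2.1688 bits/symbol


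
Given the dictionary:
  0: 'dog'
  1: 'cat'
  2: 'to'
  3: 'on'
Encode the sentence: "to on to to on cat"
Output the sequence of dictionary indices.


Look up each word in the dictionary:
  'to' -> 2
  'on' -> 3
  'to' -> 2
  'to' -> 2
  'on' -> 3
  'cat' -> 1

Encoded: [2, 3, 2, 2, 3, 1]


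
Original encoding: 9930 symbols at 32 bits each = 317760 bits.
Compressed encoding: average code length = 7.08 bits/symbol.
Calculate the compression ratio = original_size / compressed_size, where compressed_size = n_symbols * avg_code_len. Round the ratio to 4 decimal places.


original_size = n_symbols * orig_bits = 9930 * 32 = 317760 bits
compressed_size = n_symbols * avg_code_len = 9930 * 7.08 = 70304.4 bits
ratio = original_size / compressed_size = 317760 / 70304.4 = 4.5198

Compression ratio = 4.5198


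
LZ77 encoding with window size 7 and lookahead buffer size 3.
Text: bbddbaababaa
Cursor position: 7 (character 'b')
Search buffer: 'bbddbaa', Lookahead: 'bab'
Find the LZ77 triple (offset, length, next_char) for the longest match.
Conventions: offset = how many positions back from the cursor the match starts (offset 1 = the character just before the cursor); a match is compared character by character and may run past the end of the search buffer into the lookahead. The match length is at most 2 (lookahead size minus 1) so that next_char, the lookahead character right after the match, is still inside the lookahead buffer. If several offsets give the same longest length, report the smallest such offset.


Try each offset into the search buffer:
  offset=1 (pos 6, char 'a'): match length 0
  offset=2 (pos 5, char 'a'): match length 0
  offset=3 (pos 4, char 'b'): match length 2
  offset=4 (pos 3, char 'd'): match length 0
  offset=5 (pos 2, char 'd'): match length 0
  offset=6 (pos 1, char 'b'): match length 1
  offset=7 (pos 0, char 'b'): match length 1
Longest match has length 2 at offset 3.
next_char = character at position 7 + 2 = 9 -> 'b'

Best match: offset=3, length=2 (matching 'ba' starting at position 4)
LZ77 triple: (3, 2, 'b')


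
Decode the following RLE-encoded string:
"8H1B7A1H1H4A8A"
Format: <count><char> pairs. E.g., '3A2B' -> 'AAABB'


Expanding each <count><char> pair:
  8H -> 'HHHHHHHH'
  1B -> 'B'
  7A -> 'AAAAAAA'
  1H -> 'H'
  1H -> 'H'
  4A -> 'AAAA'
  8A -> 'AAAAAAAA'

Decoded = HHHHHHHHBAAAAAAAHHAAAAAAAAAAAA


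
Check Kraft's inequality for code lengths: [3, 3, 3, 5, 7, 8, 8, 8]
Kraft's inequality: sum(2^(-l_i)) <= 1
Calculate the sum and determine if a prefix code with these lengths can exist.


Sum = 2^(-3) + 2^(-3) + 2^(-3) + 2^(-5) + 2^(-7) + 2^(-8) + 2^(-8) + 2^(-8)
    = 0.125 + 0.125 + 0.125 + 0.03125 + 0.0078125 + 0.00390625 + 0.00390625 + 0.00390625
    = 109/256 = 0.42578125
Since 0.42578125 <= 1, Kraft's inequality IS satisfied.
A prefix code with these lengths CAN exist.

Kraft sum = 0.42578125. Satisfied.


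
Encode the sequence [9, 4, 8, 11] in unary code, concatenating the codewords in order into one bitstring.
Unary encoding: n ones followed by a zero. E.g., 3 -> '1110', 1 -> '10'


Encode each number as n ones followed by a terminating 0:
  9 -> 1111111110 (10 bits)
  4 -> 11110 (5 bits)
  8 -> 111111110 (9 bits)
  11 -> 111111111110 (12 bits)
Total length = 10 + 5 + 9 + 12 = 36 bits.

Unary([9, 4, 8, 11]) = 111111111011110111111110111111111110 (36 bits)


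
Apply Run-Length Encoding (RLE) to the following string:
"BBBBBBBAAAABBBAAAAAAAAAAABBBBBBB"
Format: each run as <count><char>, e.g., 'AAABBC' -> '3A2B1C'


Scanning runs left to right:
  i=0: run of 'B' x 7 -> '7B'
  i=7: run of 'A' x 4 -> '4A'
  i=11: run of 'B' x 3 -> '3B'
  i=14: run of 'A' x 11 -> '11A'
  i=25: run of 'B' x 7 -> '7B'

RLE = 7B4A3B11A7B


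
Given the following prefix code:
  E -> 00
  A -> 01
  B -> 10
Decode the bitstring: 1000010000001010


Decoding step by step:
Bits 10 -> B
Bits 00 -> E
Bits 01 -> A
Bits 00 -> E
Bits 00 -> E
Bits 00 -> E
Bits 10 -> B
Bits 10 -> B


Decoded message: BEAEEEBB


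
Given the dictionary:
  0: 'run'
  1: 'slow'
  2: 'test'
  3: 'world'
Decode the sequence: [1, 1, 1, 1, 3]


Look up each index in the dictionary:
  1 -> 'slow'
  1 -> 'slow'
  1 -> 'slow'
  1 -> 'slow'
  3 -> 'world'

Decoded: "slow slow slow slow world"


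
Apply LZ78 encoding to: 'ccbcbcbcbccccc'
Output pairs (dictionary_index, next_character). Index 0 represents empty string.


LZ78 encoding steps:
Dictionary: {0: ''}
Step 1: w='' (idx 0), next='c' -> output (0, 'c'), add 'c' as idx 1
Step 2: w='c' (idx 1), next='b' -> output (1, 'b'), add 'cb' as idx 2
Step 3: w='cb' (idx 2), next='c' -> output (2, 'c'), add 'cbc' as idx 3
Step 4: w='' (idx 0), next='b' -> output (0, 'b'), add 'b' as idx 4
Step 5: w='cbc' (idx 3), next='c' -> output (3, 'c'), add 'cbcc' as idx 5
Step 6: w='c' (idx 1), next='c' -> output (1, 'c'), add 'cc' as idx 6
Step 7: w='c' (idx 1), end of input -> output (1, '')


Encoded: [(0, 'c'), (1, 'b'), (2, 'c'), (0, 'b'), (3, 'c'), (1, 'c'), (1, '')]


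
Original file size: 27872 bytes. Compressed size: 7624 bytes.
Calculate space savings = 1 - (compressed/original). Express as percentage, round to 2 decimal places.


ratio = compressed/original = 7624/27872 = 0.273536
savings = 1 - ratio = 1 - 0.273536 = 0.726464
as a percentage: 0.726464 * 100 = 72.65%

Space savings = 1 - 7624/27872 = 72.65%


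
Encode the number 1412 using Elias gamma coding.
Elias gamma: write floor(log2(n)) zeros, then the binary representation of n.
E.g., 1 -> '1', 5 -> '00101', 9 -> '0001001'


num_bits = floor(log2(1412)) + 1 = 11
leading_zeros = num_bits - 1 = 10
binary(1412) = 10110000100

Elias gamma(1412) = '0000000000' + '10110000100' = 000000000010110000100 (21 bits)


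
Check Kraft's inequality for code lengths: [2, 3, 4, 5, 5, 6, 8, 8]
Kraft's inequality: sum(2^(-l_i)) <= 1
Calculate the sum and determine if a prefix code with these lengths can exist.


Sum = 2^(-2) + 2^(-3) + 2^(-4) + 2^(-5) + 2^(-5) + 2^(-6) + 2^(-8) + 2^(-8)
    = 0.25 + 0.125 + 0.0625 + 0.03125 + 0.03125 + 0.015625 + 0.00390625 + 0.00390625
    = 134/256 = 0.5234375
Since 0.5234375 <= 1, Kraft's inequality IS satisfied.
A prefix code with these lengths CAN exist.

Kraft sum = 0.5234375. Satisfied.


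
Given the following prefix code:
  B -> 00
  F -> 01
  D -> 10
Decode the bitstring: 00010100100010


Decoding step by step:
Bits 00 -> B
Bits 01 -> F
Bits 01 -> F
Bits 00 -> B
Bits 10 -> D
Bits 00 -> B
Bits 10 -> D


Decoded message: BFFBDBD


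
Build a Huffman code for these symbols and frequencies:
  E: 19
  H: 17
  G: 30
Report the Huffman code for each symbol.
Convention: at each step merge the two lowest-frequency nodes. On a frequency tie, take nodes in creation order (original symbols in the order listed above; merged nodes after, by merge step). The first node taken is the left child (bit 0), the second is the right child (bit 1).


Huffman tree construction:
Step 1: Merge H(17) + E(19) = 36
Step 2: Merge G(30) + (H+E)(36) = 66
Read each symbol's code off the tree from the root (left child = 0, right child = 1).

Codes:
  E: 11 (length 2)
  H: 10 (length 2)
  G: 0 (length 1)
Average code length: 102/66 = 1.5455 bits/symbol


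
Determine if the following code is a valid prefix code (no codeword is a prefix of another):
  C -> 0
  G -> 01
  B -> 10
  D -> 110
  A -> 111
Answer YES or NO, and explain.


Checking each pair (does one codeword prefix another?):
  C='0' vs G='01': prefix -- VIOLATION

NO -- this is NOT a valid prefix code. C (0) is a prefix of G (01).


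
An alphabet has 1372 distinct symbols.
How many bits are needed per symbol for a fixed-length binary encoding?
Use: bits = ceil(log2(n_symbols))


log2(1372) = 10.4221
Bracket: 2^10 = 1024 < 1372 <= 2^11 = 2048
So ceil(log2(1372)) = 11

bits = ceil(log2(1372)) = ceil(10.4221) = 11 bits


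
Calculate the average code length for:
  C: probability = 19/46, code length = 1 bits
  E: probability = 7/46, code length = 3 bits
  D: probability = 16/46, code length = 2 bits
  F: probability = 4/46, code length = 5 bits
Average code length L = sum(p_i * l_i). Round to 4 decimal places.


Weighted contributions p_i * l_i:
  C: (19/46) * 1 = 19/46
  E: (7/46) * 3 = 21/46
  D: (16/46) * 2 = 32/46
  F: (4/46) * 5 = 20/46
Sum = (19 + 21 + 32 + 20)/46 = 92/46

L = 92/46 = 2.0000 bits/symbol


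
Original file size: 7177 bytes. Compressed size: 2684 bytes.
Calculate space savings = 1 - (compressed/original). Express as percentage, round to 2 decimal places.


ratio = compressed/original = 2684/7177 = 0.373972
savings = 1 - ratio = 1 - 0.373972 = 0.626028
as a percentage: 0.626028 * 100 = 62.6%

Space savings = 1 - 2684/7177 = 62.6%


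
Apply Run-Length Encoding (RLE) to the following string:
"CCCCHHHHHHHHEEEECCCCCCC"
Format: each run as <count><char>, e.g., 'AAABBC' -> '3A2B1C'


Scanning runs left to right:
  i=0: run of 'C' x 4 -> '4C'
  i=4: run of 'H' x 8 -> '8H'
  i=12: run of 'E' x 4 -> '4E'
  i=16: run of 'C' x 7 -> '7C'

RLE = 4C8H4E7C


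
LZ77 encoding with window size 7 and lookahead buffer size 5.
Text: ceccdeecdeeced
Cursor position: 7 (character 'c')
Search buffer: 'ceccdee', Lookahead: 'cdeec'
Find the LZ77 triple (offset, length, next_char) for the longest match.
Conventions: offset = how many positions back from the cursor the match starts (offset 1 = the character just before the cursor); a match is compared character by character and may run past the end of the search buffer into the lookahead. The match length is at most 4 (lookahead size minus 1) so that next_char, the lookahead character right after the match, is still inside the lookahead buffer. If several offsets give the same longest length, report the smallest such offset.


Try each offset into the search buffer:
  offset=1 (pos 6, char 'e'): match length 0
  offset=2 (pos 5, char 'e'): match length 0
  offset=3 (pos 4, char 'd'): match length 0
  offset=4 (pos 3, char 'c'): match length 4
  offset=5 (pos 2, char 'c'): match length 1
  offset=6 (pos 1, char 'e'): match length 0
  offset=7 (pos 0, char 'c'): match length 1
Longest match has length 4 at offset 4.
next_char = character at position 7 + 4 = 11 -> 'c'

Best match: offset=4, length=4 (matching 'cdee' starting at position 3)
LZ77 triple: (4, 4, 'c')


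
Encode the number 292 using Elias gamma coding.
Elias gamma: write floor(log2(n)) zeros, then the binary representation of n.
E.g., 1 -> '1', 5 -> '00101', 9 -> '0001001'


num_bits = floor(log2(292)) + 1 = 9
leading_zeros = num_bits - 1 = 8
binary(292) = 100100100

Elias gamma(292) = '00000000' + '100100100' = 00000000100100100 (17 bits)


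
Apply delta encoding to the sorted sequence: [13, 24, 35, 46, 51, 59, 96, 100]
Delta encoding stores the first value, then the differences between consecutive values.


First value: 13
Deltas:
  24 - 13 = 11
  35 - 24 = 11
  46 - 35 = 11
  51 - 46 = 5
  59 - 51 = 8
  96 - 59 = 37
  100 - 96 = 4


Delta encoded: [13, 11, 11, 11, 5, 8, 37, 4]


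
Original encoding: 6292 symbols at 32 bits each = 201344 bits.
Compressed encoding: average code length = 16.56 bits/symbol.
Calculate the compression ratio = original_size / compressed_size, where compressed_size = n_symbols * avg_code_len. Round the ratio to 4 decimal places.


original_size = n_symbols * orig_bits = 6292 * 32 = 201344 bits
compressed_size = n_symbols * avg_code_len = 6292 * 16.56 = 104195.52 bits
ratio = original_size / compressed_size = 201344 / 104195.52 = 1.9324

Compression ratio = 1.9324


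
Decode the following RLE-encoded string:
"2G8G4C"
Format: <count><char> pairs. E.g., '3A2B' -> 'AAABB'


Expanding each <count><char> pair:
  2G -> 'GG'
  8G -> 'GGGGGGGG'
  4C -> 'CCCC'

Decoded = GGGGGGGGGGCCCC


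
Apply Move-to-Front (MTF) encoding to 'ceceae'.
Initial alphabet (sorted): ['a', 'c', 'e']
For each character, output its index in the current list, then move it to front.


MTF encoding:
'c': index 1 in ['a', 'c', 'e'] -> ['c', 'a', 'e']
'e': index 2 in ['c', 'a', 'e'] -> ['e', 'c', 'a']
'c': index 1 in ['e', 'c', 'a'] -> ['c', 'e', 'a']
'e': index 1 in ['c', 'e', 'a'] -> ['e', 'c', 'a']
'a': index 2 in ['e', 'c', 'a'] -> ['a', 'e', 'c']
'e': index 1 in ['a', 'e', 'c'] -> ['e', 'a', 'c']


Output: [1, 2, 1, 1, 2, 1]


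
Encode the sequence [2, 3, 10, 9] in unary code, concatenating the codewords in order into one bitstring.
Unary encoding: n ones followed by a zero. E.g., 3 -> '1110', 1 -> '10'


Encode each number as n ones followed by a terminating 0:
  2 -> 110 (3 bits)
  3 -> 1110 (4 bits)
  10 -> 11111111110 (11 bits)
  9 -> 1111111110 (10 bits)
Total length = 3 + 4 + 11 + 10 = 28 bits.

Unary([2, 3, 10, 9]) = 1101110111111111101111111110 (28 bits)


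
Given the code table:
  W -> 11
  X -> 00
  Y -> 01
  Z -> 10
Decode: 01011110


Decoding:
01 -> Y
01 -> Y
11 -> W
10 -> Z


Result: YYWZ


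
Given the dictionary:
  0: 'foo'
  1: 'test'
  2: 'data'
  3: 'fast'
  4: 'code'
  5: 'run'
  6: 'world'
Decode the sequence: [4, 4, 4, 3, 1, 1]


Look up each index in the dictionary:
  4 -> 'code'
  4 -> 'code'
  4 -> 'code'
  3 -> 'fast'
  1 -> 'test'
  1 -> 'test'

Decoded: "code code code fast test test"


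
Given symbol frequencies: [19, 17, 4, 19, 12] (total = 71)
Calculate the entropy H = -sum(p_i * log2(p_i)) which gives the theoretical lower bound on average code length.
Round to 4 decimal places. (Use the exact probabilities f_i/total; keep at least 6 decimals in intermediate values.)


Per-symbol terms -p_i * log2(p_i) with p_i = f_i/71:
  p = 19/71 = 0.267606: log2(p) = -1.901820, -p*log2(p) = 0.508938
  p = 17/71 = 0.239437: log2(p) = -2.062284, -p*log2(p) = 0.493786
  p = 4/71 = 0.056338: log2(p) = -4.149747, -p*log2(p) = 0.233789
  p = 19/71 = 0.267606: log2(p) = -1.901820, -p*log2(p) = 0.508938
  p = 12/71 = 0.169014: log2(p) = -2.564785, -p*log2(p) = 0.433485
H = 0.508938 + 0.493786 + 0.233789 + 0.508938 + 0.433485 = 2.178936

H = 2.1789 bits/symbol


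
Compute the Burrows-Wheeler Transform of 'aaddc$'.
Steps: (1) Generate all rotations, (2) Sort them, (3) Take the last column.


Rotations (sorted):
  0: $aaddc -> last char: c
  1: aaddc$ -> last char: $
  2: addc$a -> last char: a
  3: c$aadd -> last char: d
  4: dc$aad -> last char: d
  5: ddc$aa -> last char: a


BWT = c$adda


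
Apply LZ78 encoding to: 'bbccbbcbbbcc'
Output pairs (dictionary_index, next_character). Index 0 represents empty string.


LZ78 encoding steps:
Dictionary: {0: ''}
Step 1: w='' (idx 0), next='b' -> output (0, 'b'), add 'b' as idx 1
Step 2: w='b' (idx 1), next='c' -> output (1, 'c'), add 'bc' as idx 2
Step 3: w='' (idx 0), next='c' -> output (0, 'c'), add 'c' as idx 3
Step 4: w='b' (idx 1), next='b' -> output (1, 'b'), add 'bb' as idx 4
Step 5: w='c' (idx 3), next='b' -> output (3, 'b'), add 'cb' as idx 5
Step 6: w='bb' (idx 4), next='c' -> output (4, 'c'), add 'bbc' as idx 6
Step 7: w='c' (idx 3), end of input -> output (3, '')


Encoded: [(0, 'b'), (1, 'c'), (0, 'c'), (1, 'b'), (3, 'b'), (4, 'c'), (3, '')]


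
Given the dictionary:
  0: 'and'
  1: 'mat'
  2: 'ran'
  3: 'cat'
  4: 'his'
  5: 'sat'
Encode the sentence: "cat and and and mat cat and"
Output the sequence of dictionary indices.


Look up each word in the dictionary:
  'cat' -> 3
  'and' -> 0
  'and' -> 0
  'and' -> 0
  'mat' -> 1
  'cat' -> 3
  'and' -> 0

Encoded: [3, 0, 0, 0, 1, 3, 0]


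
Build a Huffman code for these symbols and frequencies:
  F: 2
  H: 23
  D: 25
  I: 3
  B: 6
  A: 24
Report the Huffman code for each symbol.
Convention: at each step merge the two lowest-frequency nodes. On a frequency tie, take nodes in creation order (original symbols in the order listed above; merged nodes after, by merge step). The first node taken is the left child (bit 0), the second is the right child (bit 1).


Huffman tree construction:
Step 1: Merge F(2) + I(3) = 5
Step 2: Merge (F+I)(5) + B(6) = 11
Step 3: Merge ((F+I)+B)(11) + H(23) = 34
Step 4: Merge A(24) + D(25) = 49
Step 5: Merge (((F+I)+B)+H)(34) + (A+D)(49) = 83
Read each symbol's code off the tree from the root (left child = 0, right child = 1).

Codes:
  F: 0000 (length 4)
  H: 01 (length 2)
  D: 11 (length 2)
  I: 0001 (length 4)
  B: 001 (length 3)
  A: 10 (length 2)
Average code length: 182/83 = 2.1928 bits/symbol


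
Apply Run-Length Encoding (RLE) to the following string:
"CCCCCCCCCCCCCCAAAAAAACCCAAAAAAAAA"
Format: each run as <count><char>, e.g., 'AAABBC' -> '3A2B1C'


Scanning runs left to right:
  i=0: run of 'C' x 14 -> '14C'
  i=14: run of 'A' x 7 -> '7A'
  i=21: run of 'C' x 3 -> '3C'
  i=24: run of 'A' x 9 -> '9A'

RLE = 14C7A3C9A


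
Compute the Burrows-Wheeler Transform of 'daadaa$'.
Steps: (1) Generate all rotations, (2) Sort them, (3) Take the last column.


Rotations (sorted):
  0: $daadaa -> last char: a
  1: a$daada -> last char: a
  2: aa$daad -> last char: d
  3: aadaa$d -> last char: d
  4: adaa$da -> last char: a
  5: daa$daa -> last char: a
  6: daadaa$ -> last char: $


BWT = aaddaa$


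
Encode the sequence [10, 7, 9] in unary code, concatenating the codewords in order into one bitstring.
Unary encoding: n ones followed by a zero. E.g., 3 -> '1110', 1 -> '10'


Encode each number as n ones followed by a terminating 0:
  10 -> 11111111110 (11 bits)
  7 -> 11111110 (8 bits)
  9 -> 1111111110 (10 bits)
Total length = 11 + 8 + 10 = 29 bits.

Unary([10, 7, 9]) = 11111111110111111101111111110 (29 bits)


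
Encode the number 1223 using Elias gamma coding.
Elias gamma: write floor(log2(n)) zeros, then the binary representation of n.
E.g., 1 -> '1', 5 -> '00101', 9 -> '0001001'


num_bits = floor(log2(1223)) + 1 = 11
leading_zeros = num_bits - 1 = 10
binary(1223) = 10011000111

Elias gamma(1223) = '0000000000' + '10011000111' = 000000000010011000111 (21 bits)


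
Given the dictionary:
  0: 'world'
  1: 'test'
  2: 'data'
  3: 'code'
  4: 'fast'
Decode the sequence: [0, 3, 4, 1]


Look up each index in the dictionary:
  0 -> 'world'
  3 -> 'code'
  4 -> 'fast'
  1 -> 'test'

Decoded: "world code fast test"


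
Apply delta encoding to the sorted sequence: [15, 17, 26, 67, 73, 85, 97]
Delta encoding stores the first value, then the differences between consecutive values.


First value: 15
Deltas:
  17 - 15 = 2
  26 - 17 = 9
  67 - 26 = 41
  73 - 67 = 6
  85 - 73 = 12
  97 - 85 = 12


Delta encoded: [15, 2, 9, 41, 6, 12, 12]


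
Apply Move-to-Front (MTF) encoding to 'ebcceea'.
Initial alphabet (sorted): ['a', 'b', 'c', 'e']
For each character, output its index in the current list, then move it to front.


MTF encoding:
'e': index 3 in ['a', 'b', 'c', 'e'] -> ['e', 'a', 'b', 'c']
'b': index 2 in ['e', 'a', 'b', 'c'] -> ['b', 'e', 'a', 'c']
'c': index 3 in ['b', 'e', 'a', 'c'] -> ['c', 'b', 'e', 'a']
'c': index 0 in ['c', 'b', 'e', 'a'] -> ['c', 'b', 'e', 'a']
'e': index 2 in ['c', 'b', 'e', 'a'] -> ['e', 'c', 'b', 'a']
'e': index 0 in ['e', 'c', 'b', 'a'] -> ['e', 'c', 'b', 'a']
'a': index 3 in ['e', 'c', 'b', 'a'] -> ['a', 'e', 'c', 'b']


Output: [3, 2, 3, 0, 2, 0, 3]


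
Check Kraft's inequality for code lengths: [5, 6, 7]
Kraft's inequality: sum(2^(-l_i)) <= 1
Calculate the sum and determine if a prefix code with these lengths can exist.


Sum = 2^(-5) + 2^(-6) + 2^(-7)
    = 0.03125 + 0.015625 + 0.0078125
    = 7/128 = 0.0546875
Since 0.0546875 <= 1, Kraft's inequality IS satisfied.
A prefix code with these lengths CAN exist.

Kraft sum = 0.0546875. Satisfied.


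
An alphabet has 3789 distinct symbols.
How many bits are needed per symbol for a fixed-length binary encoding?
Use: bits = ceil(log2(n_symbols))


log2(3789) = 11.8876
Bracket: 2^11 = 2048 < 3789 <= 2^12 = 4096
So ceil(log2(3789)) = 12

bits = ceil(log2(3789)) = ceil(11.8876) = 12 bits


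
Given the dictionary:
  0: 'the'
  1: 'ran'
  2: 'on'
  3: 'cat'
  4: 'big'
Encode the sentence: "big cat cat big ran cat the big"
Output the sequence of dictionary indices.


Look up each word in the dictionary:
  'big' -> 4
  'cat' -> 3
  'cat' -> 3
  'big' -> 4
  'ran' -> 1
  'cat' -> 3
  'the' -> 0
  'big' -> 4

Encoded: [4, 3, 3, 4, 1, 3, 0, 4]


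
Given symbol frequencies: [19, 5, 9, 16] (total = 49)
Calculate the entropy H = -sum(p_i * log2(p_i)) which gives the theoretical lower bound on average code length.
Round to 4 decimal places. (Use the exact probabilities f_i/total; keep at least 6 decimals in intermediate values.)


Per-symbol terms -p_i * log2(p_i) with p_i = f_i/49:
  p = 19/49 = 0.387755: log2(p) = -1.366782, -p*log2(p) = 0.529977
  p = 5/49 = 0.102041: log2(p) = -3.292782, -p*log2(p) = 0.335998
  p = 9/49 = 0.183673: log2(p) = -2.444785, -p*log2(p) = 0.449042
  p = 16/49 = 0.326531: log2(p) = -1.614710, -p*log2(p) = 0.527252
H = 0.529977 + 0.335998 + 0.449042 + 0.527252 = 1.842269

H = 1.8423 bits/symbol


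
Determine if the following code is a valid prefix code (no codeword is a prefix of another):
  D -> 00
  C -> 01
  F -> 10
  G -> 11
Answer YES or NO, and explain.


Checking each pair (does one codeword prefix another?):
  D='00' vs C='01': no prefix
  D='00' vs F='10': no prefix
  D='00' vs G='11': no prefix
  C='01' vs D='00': no prefix
  C='01' vs F='10': no prefix
  C='01' vs G='11': no prefix
  F='10' vs D='00': no prefix
  F='10' vs C='01': no prefix
  F='10' vs G='11': no prefix
  G='11' vs D='00': no prefix
  G='11' vs C='01': no prefix
  G='11' vs F='10': no prefix
No violation found over all pairs.

YES -- this is a valid prefix code. No codeword is a prefix of any other codeword.


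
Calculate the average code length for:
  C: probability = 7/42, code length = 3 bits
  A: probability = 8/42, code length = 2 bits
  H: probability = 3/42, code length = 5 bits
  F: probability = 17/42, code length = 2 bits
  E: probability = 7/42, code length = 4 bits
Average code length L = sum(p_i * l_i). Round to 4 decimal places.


Weighted contributions p_i * l_i:
  C: (7/42) * 3 = 21/42
  A: (8/42) * 2 = 16/42
  H: (3/42) * 5 = 15/42
  F: (17/42) * 2 = 34/42
  E: (7/42) * 4 = 28/42
Sum = (21 + 16 + 15 + 34 + 28)/42 = 114/42

L = 114/42 = 2.7143 bits/symbol


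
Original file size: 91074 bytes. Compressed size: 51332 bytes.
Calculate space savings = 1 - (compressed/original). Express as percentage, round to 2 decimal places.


ratio = compressed/original = 51332/91074 = 0.56363
savings = 1 - ratio = 1 - 0.56363 = 0.43637
as a percentage: 0.43637 * 100 = 43.64%

Space savings = 1 - 51332/91074 = 43.64%


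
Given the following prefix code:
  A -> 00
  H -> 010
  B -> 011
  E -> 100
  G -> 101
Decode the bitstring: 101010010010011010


Decoding step by step:
Bits 101 -> G
Bits 010 -> H
Bits 010 -> H
Bits 010 -> H
Bits 011 -> B
Bits 010 -> H


Decoded message: GHHHBH


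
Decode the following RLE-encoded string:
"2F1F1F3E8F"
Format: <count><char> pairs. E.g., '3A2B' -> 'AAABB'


Expanding each <count><char> pair:
  2F -> 'FF'
  1F -> 'F'
  1F -> 'F'
  3E -> 'EEE'
  8F -> 'FFFFFFFF'

Decoded = FFFFEEEFFFFFFFF


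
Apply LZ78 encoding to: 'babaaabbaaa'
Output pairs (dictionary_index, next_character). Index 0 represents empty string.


LZ78 encoding steps:
Dictionary: {0: ''}
Step 1: w='' (idx 0), next='b' -> output (0, 'b'), add 'b' as idx 1
Step 2: w='' (idx 0), next='a' -> output (0, 'a'), add 'a' as idx 2
Step 3: w='b' (idx 1), next='a' -> output (1, 'a'), add 'ba' as idx 3
Step 4: w='a' (idx 2), next='a' -> output (2, 'a'), add 'aa' as idx 4
Step 5: w='b' (idx 1), next='b' -> output (1, 'b'), add 'bb' as idx 5
Step 6: w='aa' (idx 4), next='a' -> output (4, 'a'), add 'aaa' as idx 6


Encoded: [(0, 'b'), (0, 'a'), (1, 'a'), (2, 'a'), (1, 'b'), (4, 'a')]


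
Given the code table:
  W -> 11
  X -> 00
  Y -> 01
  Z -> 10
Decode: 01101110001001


Decoding:
01 -> Y
10 -> Z
11 -> W
10 -> Z
00 -> X
10 -> Z
01 -> Y


Result: YZWZXZY


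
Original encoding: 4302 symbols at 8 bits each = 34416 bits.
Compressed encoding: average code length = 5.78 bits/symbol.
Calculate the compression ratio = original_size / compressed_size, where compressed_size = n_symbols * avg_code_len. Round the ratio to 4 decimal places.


original_size = n_symbols * orig_bits = 4302 * 8 = 34416 bits
compressed_size = n_symbols * avg_code_len = 4302 * 5.78 = 24865.56 bits
ratio = original_size / compressed_size = 34416 / 24865.56 = 1.3841

Compression ratio = 1.3841


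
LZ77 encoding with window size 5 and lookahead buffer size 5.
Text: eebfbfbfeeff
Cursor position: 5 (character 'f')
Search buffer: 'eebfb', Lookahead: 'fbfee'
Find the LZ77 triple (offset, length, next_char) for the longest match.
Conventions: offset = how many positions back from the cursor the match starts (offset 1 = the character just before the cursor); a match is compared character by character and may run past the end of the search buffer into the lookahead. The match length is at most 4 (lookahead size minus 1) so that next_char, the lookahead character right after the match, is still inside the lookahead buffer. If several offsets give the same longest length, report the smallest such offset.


Try each offset into the search buffer:
  offset=1 (pos 4, char 'b'): match length 0
  offset=2 (pos 3, char 'f'): match length 3
  offset=3 (pos 2, char 'b'): match length 0
  offset=4 (pos 1, char 'e'): match length 0
  offset=5 (pos 0, char 'e'): match length 0
Longest match has length 3 at offset 2.
next_char = character at position 5 + 3 = 8 -> 'e'

Best match: offset=2, length=3 (matching 'fbf' starting at position 3)
LZ77 triple: (2, 3, 'e')
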